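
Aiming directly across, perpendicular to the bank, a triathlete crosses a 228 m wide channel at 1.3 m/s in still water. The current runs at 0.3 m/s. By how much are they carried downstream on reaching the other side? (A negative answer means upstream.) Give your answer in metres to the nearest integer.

Perpendicular speed = 1.300 m/s; crossing time = 228 / 1.300 = 175.385 s.
Net downstream speed = 0.300 m/s.
Drift = 0.300 × 175.385 = 52.615 m (downstream).

53 m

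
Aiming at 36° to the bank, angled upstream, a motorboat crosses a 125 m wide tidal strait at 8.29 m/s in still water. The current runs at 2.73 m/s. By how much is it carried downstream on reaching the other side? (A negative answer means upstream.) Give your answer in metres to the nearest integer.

Perpendicular speed = 4.873 m/s; crossing time = 125 / 4.873 = 25.653 s.
Net downstream speed = -3.977 m/s.
Drift = -3.977 × 25.653 = -102.015 m (upstream).

-102 m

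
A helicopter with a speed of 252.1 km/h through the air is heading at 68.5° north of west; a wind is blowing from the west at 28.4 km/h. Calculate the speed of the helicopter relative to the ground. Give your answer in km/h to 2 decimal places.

Taking east as x and north as y: velocity relative to the air = (-92.395, 234.558) km/h; the air relative to ground = (28.400, 0.000) km/h.
Velocity relative to ground = (-92.395, 234.558) + (28.400, 0.000) = (-63.995, 234.558) km/h.
Speed = |(-63.995, 234.558)| = 243.132 km/h.

243.13 km/h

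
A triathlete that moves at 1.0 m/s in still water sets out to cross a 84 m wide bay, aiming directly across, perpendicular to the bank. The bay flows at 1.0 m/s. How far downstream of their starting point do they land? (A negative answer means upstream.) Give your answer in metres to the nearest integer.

84 m

Perpendicular speed = 1.000 m/s; crossing time = 84 / 1.000 = 84.000 s.
Net downstream speed = 1.000 m/s.
Drift = 1.000 × 84.000 = 84.000 m (downstream).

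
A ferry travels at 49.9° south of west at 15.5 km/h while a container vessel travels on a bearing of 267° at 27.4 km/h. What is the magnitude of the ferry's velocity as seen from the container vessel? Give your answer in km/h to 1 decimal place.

20.3 km/h

Taking east as x and north as y: ferry velocity = (-9.984, -11.856) km/h; container vessel velocity = (-27.362, -1.434) km/h.
Velocity of ferry relative to container vessel = (-9.984, -11.856) − (-27.362, -1.434) = (17.379, -10.422) km/h.
Magnitude = |(17.379, -10.422)| = 20.264 km/h.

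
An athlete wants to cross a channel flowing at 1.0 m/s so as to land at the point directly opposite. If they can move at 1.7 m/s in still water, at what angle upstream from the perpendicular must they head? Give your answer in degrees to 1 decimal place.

36.0°

To cancel the current, the upstream component of the athlete's velocity must equal the flow: 1.7 sin θ = 1.0.
sin θ = 1.0 / 1.7 = 0.5882.
θ = arcsin(0.5882) = 36.032°.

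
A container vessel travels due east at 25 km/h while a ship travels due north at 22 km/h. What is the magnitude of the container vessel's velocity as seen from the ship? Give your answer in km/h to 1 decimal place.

Taking east as x and north as y: container vessel velocity = (25.000, 0.000) km/h; ship velocity = (0.000, 22.000) km/h.
Velocity of container vessel relative to ship = (25.000, 0.000) − (0.000, 22.000) = (25.000, -22.000) km/h.
Magnitude = |(25.000, -22.000)| = 33.302 km/h.

33.3 km/h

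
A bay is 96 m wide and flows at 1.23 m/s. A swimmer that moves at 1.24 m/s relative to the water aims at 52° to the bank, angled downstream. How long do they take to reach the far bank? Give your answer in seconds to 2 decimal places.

The component of the swimmer's velocity perpendicular to the bank is 1.24 × sin 52° = 0.977 m/s.
The current is parallel to the bank, so it does not affect the crossing time.
Time = 96 / 0.977 = 98.247 s.

98.25 s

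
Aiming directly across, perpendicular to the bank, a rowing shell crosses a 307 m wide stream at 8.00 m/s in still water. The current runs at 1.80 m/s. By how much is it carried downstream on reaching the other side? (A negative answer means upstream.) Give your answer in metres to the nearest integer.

69 m

Perpendicular speed = 8.000 m/s; crossing time = 307 / 8.000 = 38.375 s.
Net downstream speed = 1.800 m/s.
Drift = 1.800 × 38.375 = 69.075 m (downstream).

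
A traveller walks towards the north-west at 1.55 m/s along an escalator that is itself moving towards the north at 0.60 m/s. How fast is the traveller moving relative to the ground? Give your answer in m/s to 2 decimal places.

Taking east as x and north as y: escalator velocity = (0.000, 0.600) m/s; traveller velocity relative to escalator = (-1.096, 1.096) m/s.
Velocity relative to ground = (0.000, 0.600) + (-1.096, 1.096) = (-1.096, 1.696) m/s.
Speed = |(-1.096, 1.696)| = 2.019 m/s.

2.02 m/s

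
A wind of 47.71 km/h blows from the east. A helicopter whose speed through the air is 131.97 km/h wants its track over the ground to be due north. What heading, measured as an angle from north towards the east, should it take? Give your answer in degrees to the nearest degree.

21°

The wind pushes perpendicular to the desired track; the heading must have a component into the wind equal to 47.71 km/h: 131.97 sin θ = 47.71.
sin θ = 0.3615, so θ = 21.194°.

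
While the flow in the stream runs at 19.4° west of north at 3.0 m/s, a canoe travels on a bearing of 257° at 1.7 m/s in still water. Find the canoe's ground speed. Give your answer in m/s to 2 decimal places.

3.61 m/s

Taking east as x and north as y: velocity relative to the water = (-1.656, -0.382) m/s; the water relative to ground = (-0.996, 2.830) m/s.
Velocity relative to ground = (-1.656, -0.382) + (-0.996, 2.830) = (-2.653, 2.447) m/s.
Speed = |(-2.653, 2.447)| = 3.609 m/s.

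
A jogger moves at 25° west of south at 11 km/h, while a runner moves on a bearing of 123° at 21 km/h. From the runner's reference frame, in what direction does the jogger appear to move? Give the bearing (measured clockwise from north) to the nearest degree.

Taking east as x and north as y: jogger velocity = (-4.649, -9.969) km/h; runner velocity = (17.612, -11.437) km/h.
Velocity of jogger relative to runner = (-4.649, -9.969) − (17.612, -11.437) = (-22.261, 1.468) km/h.
Bearing = atan2(-22.26, 1.47) = 273.77° clockwise from north.

274°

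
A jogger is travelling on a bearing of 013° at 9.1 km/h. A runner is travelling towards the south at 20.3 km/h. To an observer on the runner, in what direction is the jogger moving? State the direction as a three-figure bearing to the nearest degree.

004°

Taking east as x and north as y: jogger velocity = (2.047, 8.867) km/h; runner velocity = (0.000, -20.300) km/h.
Velocity of jogger relative to runner = (2.047, 8.867) − (0.000, -20.300) = (2.047, 29.167) km/h.
Bearing = atan2(2.05, 29.17) = 4.01° clockwise from north.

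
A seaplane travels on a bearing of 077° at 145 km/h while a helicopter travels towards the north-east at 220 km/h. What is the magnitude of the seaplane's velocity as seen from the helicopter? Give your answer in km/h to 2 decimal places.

123.77 km/h

Taking east as x and north as y: seaplane velocity = (141.284, 32.618) km/h; helicopter velocity = (155.563, 155.563) km/h.
Velocity of seaplane relative to helicopter = (141.284, 32.618) − (155.563, 155.563) = (-14.280, -122.946) km/h.
Magnitude = |(-14.280, -122.946)| = 123.772 km/h.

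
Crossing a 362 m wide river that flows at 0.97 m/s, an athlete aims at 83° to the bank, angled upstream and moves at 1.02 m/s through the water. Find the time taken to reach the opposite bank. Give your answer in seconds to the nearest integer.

358 s

The component of the athlete's velocity perpendicular to the bank is 1.02 × sin 83° = 1.012 m/s.
The current is parallel to the bank, so it does not affect the crossing time.
Time = 362 / 1.012 = 357.567 s.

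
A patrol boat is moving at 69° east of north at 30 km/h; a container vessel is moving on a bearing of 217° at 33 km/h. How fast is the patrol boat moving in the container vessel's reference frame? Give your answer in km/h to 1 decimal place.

Taking east as x and north as y: patrol boat velocity = (28.007, 10.751) km/h; container vessel velocity = (-19.860, -26.355) km/h.
Velocity of patrol boat relative to container vessel = (28.007, 10.751) − (-19.860, -26.355) = (47.867, 37.106) km/h.
Magnitude = |(47.867, 37.106)| = 60.565 km/h.

60.6 km/h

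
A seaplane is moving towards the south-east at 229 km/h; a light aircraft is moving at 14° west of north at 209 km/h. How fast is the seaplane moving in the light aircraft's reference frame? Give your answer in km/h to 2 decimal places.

422.10 km/h

Taking east as x and north as y: seaplane velocity = (161.927, -161.927) km/h; light aircraft velocity = (-50.562, 202.792) km/h.
Velocity of seaplane relative to light aircraft = (161.927, -161.927) − (-50.562, 202.792) = (212.489, -364.719) km/h.
Magnitude = |(212.489, -364.719)| = 422.104 km/h.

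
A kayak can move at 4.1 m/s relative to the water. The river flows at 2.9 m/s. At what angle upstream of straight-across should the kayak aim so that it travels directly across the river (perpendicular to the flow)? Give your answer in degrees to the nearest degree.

45°

To cancel the current, the upstream component of the kayak's velocity must equal the flow: 4.1 sin θ = 2.9.
sin θ = 2.9 / 4.1 = 0.7073.
θ = arcsin(0.7073) = 45.017°.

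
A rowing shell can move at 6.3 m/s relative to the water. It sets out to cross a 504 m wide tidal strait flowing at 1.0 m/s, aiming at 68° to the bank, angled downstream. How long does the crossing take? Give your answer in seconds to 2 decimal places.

86.28 s

The component of the rowing shell's velocity perpendicular to the bank is 6.3 × sin 68° = 5.841 m/s.
Only the cross-stream component determines the crossing time; the current contributes nothing perpendicular to the bank.
Time = 504 / 5.841 = 86.283 s.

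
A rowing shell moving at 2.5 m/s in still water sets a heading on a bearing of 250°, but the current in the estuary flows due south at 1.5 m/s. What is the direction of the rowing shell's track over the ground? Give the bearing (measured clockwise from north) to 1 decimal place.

Taking east as x and north as y: velocity relative to the water = (-2.349, -0.855) m/s; the water relative to ground = (0.000, -1.500) m/s.
Velocity relative to ground = (-2.349, -0.855) + (0.000, -1.500) = (-2.349, -2.355) m/s.
Bearing = atan2(-2.35, -2.36) = 224.93° clockwise from north.

224.9°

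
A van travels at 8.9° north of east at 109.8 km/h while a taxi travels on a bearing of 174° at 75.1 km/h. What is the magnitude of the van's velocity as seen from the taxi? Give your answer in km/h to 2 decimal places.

Taking east as x and north as y: van velocity = (108.478, 16.987) km/h; taxi velocity = (7.850, -74.689) km/h.
Velocity of van relative to taxi = (108.478, 16.987) − (7.850, -74.689) = (100.628, 91.676) km/h.
Magnitude = |(100.628, 91.676)| = 136.127 km/h.

136.13 km/h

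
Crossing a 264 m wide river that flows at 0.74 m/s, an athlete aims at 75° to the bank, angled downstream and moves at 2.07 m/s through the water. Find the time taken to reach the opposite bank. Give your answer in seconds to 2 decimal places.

The component of the athlete's velocity perpendicular to the bank is 2.07 × sin 75° = 1.999 m/s.
The flow acts along the bank and has no component across it.
Time = 264 / 1.999 = 132.035 s.

132.04 s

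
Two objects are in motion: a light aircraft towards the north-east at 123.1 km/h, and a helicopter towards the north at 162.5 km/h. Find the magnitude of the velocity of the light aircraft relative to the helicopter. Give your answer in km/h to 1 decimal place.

115.2 km/h

Taking east as x and north as y: light aircraft velocity = (87.045, 87.045) km/h; helicopter velocity = (0.000, 162.500) km/h.
Velocity of light aircraft relative to helicopter = (87.045, 87.045) − (0.000, 162.500) = (87.045, -75.455) km/h.
Magnitude = |(87.045, -75.455)| = 115.197 km/h.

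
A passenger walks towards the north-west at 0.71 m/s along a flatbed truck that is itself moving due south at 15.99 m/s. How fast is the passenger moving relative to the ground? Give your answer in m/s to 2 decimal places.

Taking east as x and north as y: flatbed truck velocity = (0.000, -15.990) m/s; passenger velocity relative to flatbed truck = (-0.502, 0.502) m/s.
Velocity relative to ground = (0.000, -15.990) + (-0.502, 0.502) = (-0.502, -15.488) m/s.
Speed = |(-0.502, -15.488)| = 15.496 m/s.

15.50 m/s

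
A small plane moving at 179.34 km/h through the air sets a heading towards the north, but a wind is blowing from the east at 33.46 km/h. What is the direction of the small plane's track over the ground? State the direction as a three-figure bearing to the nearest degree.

Taking east as x and north as y: velocity relative to the air = (0.000, 179.340) km/h; the air relative to ground = (-33.460, 0.000) km/h.
Velocity relative to ground = (0.000, 179.340) + (-33.460, 0.000) = (-33.460, 179.340) km/h.
Bearing = atan2(-33.46, 179.34) = 349.43° clockwise from north.

349°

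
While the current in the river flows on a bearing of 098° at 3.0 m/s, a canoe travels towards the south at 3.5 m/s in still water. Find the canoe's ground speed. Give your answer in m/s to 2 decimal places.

Taking east as x and north as y: velocity relative to the water = (0.000, -3.500) m/s; the water relative to ground = (2.971, -0.418) m/s.
Velocity relative to ground = (0.000, -3.500) + (2.971, -0.418) = (2.971, -3.918) m/s.
Speed = |(2.971, -3.918)| = 4.917 m/s.

4.92 m/s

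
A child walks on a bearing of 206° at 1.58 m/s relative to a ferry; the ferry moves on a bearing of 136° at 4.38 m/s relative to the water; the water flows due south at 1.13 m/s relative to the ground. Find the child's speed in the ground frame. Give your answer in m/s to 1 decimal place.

6.2 m/s

In east/north components (m/s): child relative to ferry = (-0.693, -1.420); ferry relative to water = (3.043, -3.151); water relative to ground = (0.000, -1.130).
Sum = (2.350, -5.701) m/s.
Speed = |(2.350, -5.701)| = 6.166 m/s.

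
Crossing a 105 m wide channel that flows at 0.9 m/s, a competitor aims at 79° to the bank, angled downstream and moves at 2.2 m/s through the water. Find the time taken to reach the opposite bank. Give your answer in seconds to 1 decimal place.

48.6 s

The component of the competitor's velocity perpendicular to the bank is 2.2 × sin 79° = 2.160 m/s.
The current is parallel to the bank, so it does not affect the crossing time.
Time = 105 / 2.160 = 48.621 s.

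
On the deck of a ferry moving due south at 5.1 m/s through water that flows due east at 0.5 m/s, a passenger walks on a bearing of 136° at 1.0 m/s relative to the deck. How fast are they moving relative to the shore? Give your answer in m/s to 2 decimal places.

In east/north components (m/s): passenger relative to ferry = (0.695, -0.719); ferry relative to water = (0.000, -5.100); water relative to ground = (0.500, 0.000).
Sum = (1.195, -5.819) m/s.
Speed = |(1.195, -5.819)| = 5.941 m/s.

5.94 m/s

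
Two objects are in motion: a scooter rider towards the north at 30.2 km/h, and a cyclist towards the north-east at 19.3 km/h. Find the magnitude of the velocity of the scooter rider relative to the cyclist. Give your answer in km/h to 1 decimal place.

Taking east as x and north as y: scooter rider velocity = (0.000, 30.200) km/h; cyclist velocity = (13.647, 13.647) km/h.
Velocity of scooter rider relative to cyclist = (0.000, 30.200) − (13.647, 13.647) = (-13.647, 16.553) km/h.
Magnitude = |(-13.647, 16.553)| = 21.453 km/h.

21.5 km/h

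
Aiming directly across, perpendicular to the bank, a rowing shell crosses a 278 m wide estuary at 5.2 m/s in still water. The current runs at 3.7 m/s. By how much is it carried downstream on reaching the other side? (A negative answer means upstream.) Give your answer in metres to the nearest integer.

198 m

Perpendicular speed = 5.200 m/s; crossing time = 278 / 5.200 = 53.462 s.
Net downstream speed = 3.700 m/s.
Drift = 3.700 × 53.462 = 197.808 m (downstream).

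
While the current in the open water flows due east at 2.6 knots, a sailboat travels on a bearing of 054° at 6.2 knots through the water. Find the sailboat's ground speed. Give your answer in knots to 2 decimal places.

8.44 knots

Taking east as x and north as y: velocity relative to the water = (5.016, 3.644) knots; the water relative to ground = (2.600, 0.000) knots.
Velocity relative to ground = (5.016, 3.644) + (2.600, 0.000) = (7.616, 3.644) knots.
Speed = |(7.616, 3.644)| = 8.443 knots.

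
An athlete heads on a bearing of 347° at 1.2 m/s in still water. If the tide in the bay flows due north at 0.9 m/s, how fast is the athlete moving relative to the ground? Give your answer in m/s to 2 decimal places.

Taking east as x and north as y: velocity relative to the water = (-0.270, 1.169) m/s; the water relative to ground = (0.000, 0.900) m/s.
Velocity relative to ground = (-0.270, 1.169) + (0.000, 0.900) = (-0.270, 2.069) m/s.
Speed = |(-0.270, 2.069)| = 2.087 m/s.

2.09 m/s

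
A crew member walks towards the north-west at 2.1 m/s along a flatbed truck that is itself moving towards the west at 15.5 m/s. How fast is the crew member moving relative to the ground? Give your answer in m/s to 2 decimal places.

17.05 m/s

Taking east as x and north as y: flatbed truck velocity = (-15.500, 0.000) m/s; crew member velocity relative to flatbed truck = (-1.485, 1.485) m/s.
Velocity relative to ground = (-15.500, 0.000) + (-1.485, 1.485) = (-16.985, 1.485) m/s.
Speed = |(-16.985, 1.485)| = 17.050 m/s.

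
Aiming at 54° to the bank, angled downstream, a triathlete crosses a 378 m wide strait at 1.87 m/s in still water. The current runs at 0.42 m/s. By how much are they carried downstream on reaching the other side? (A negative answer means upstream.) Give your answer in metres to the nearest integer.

380 m

Perpendicular speed = 1.513 m/s; crossing time = 378 / 1.513 = 249.858 s.
Net downstream speed = 1.519 m/s.
Drift = 1.519 × 249.858 = 379.573 m (downstream).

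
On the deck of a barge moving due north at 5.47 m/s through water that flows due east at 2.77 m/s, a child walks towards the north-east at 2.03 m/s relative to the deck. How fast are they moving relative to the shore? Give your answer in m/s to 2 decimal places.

8.09 m/s

In east/north components (m/s): child relative to barge = (1.435, 1.435); barge relative to water = (0.000, 5.470); water relative to ground = (2.770, 0.000).
Sum = (4.205, 6.905) m/s.
Speed = |(4.205, 6.905)| = 8.085 m/s.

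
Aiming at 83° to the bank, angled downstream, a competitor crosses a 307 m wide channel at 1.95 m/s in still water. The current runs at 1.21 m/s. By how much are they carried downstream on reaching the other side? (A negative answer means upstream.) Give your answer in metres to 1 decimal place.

Perpendicular speed = 1.935 m/s; crossing time = 307 / 1.935 = 158.618 s.
Net downstream speed = 1.448 m/s.
Drift = 1.448 × 158.618 = 229.623 m (downstream).

229.6 m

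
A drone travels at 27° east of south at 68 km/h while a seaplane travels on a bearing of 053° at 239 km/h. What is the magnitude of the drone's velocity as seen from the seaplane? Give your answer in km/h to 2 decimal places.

Taking east as x and north as y: drone velocity = (30.871, -60.588) km/h; seaplane velocity = (190.874, 143.834) km/h.
Velocity of drone relative to seaplane = (30.871, -60.588) − (190.874, 143.834) = (-160.003, -204.422) km/h.
Magnitude = |(-160.003, -204.422)| = 259.594 km/h.

259.59 km/h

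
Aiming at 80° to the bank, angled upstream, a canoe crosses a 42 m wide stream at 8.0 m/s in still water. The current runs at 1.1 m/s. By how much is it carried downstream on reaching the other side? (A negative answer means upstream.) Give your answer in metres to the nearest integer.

Perpendicular speed = 7.878 m/s; crossing time = 42 / 7.878 = 5.331 s.
Net downstream speed = -0.289 m/s.
Drift = -0.289 × 5.331 = -1.542 m (upstream).

-2 m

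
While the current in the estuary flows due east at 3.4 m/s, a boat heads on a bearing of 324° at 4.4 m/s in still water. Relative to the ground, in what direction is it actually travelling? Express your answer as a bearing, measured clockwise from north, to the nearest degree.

013°

Taking east as x and north as y: velocity relative to the water = (-2.586, 3.560) m/s; the water relative to ground = (3.400, 0.000) m/s.
Velocity relative to ground = (-2.586, 3.560) + (3.400, 0.000) = (0.814, 3.560) m/s.
Bearing = atan2(0.81, 3.56) = 12.88° clockwise from north.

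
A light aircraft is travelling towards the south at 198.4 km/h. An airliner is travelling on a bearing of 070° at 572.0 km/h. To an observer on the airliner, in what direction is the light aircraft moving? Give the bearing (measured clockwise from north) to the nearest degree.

Taking east as x and north as y: light aircraft velocity = (0.000, -198.400) km/h; airliner velocity = (537.504, 195.636) km/h.
Velocity of light aircraft relative to airliner = (0.000, -198.400) − (537.504, 195.636) = (-537.504, -394.036) km/h.
Bearing = atan2(-537.50, -394.04) = 233.76° clockwise from north.

234°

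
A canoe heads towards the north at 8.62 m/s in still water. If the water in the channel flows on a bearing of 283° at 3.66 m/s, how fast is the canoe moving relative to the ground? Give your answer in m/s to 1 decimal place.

10.1 m/s

Taking east as x and north as y: velocity relative to the water = (0.000, 8.620) m/s; the water relative to ground = (-3.566, 0.823) m/s.
Velocity relative to ground = (0.000, 8.620) + (-3.566, 0.823) = (-3.566, 9.443) m/s.
Speed = |(-3.566, 9.443)| = 10.094 m/s.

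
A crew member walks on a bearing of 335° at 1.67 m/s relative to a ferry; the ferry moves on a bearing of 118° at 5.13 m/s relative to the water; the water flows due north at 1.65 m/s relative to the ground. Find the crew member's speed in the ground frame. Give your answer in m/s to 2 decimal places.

3.90 m/s

In east/north components (m/s): crew member relative to ferry = (-0.706, 1.514); ferry relative to water = (4.530, -2.408); water relative to ground = (0.000, 1.650).
Sum = (3.824, 0.755) m/s.
Speed = |(3.824, 0.755)| = 3.898 m/s.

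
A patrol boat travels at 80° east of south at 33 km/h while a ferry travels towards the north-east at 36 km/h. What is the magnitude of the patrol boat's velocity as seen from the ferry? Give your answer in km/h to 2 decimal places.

31.97 km/h

Taking east as x and north as y: patrol boat velocity = (32.499, -5.730) km/h; ferry velocity = (25.456, 25.456) km/h.
Velocity of patrol boat relative to ferry = (32.499, -5.730) − (25.456, 25.456) = (7.043, -31.186) km/h.
Magnitude = |(7.043, -31.186)| = 31.972 km/h.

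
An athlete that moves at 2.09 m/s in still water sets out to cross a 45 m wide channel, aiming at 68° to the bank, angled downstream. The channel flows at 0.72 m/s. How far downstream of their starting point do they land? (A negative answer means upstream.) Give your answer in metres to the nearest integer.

Perpendicular speed = 1.938 m/s; crossing time = 45 / 1.938 = 23.222 s.
Net downstream speed = 1.503 m/s.
Drift = 1.503 × 23.222 = 34.901 m (downstream).

35 m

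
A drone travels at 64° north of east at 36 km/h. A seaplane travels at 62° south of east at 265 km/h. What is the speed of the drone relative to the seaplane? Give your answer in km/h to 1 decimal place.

287.6 km/h

Taking east as x and north as y: drone velocity = (15.781, 32.357) km/h; seaplane velocity = (124.410, -233.981) km/h.
Velocity of drone relative to seaplane = (15.781, 32.357) − (124.410, -233.981) = (-108.629, 266.338) km/h.
Magnitude = |(-108.629, 266.338)| = 287.639 km/h.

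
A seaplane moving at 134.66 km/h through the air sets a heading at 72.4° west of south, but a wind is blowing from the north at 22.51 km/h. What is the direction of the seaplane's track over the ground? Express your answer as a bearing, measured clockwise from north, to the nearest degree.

244°

Taking east as x and north as y: velocity relative to the air = (-128.357, -40.717) km/h; the air relative to ground = (0.000, -22.510) km/h.
Velocity relative to ground = (-128.357, -40.717) + (0.000, -22.510) = (-128.357, -63.227) km/h.
Bearing = atan2(-128.36, -63.23) = 243.78° clockwise from north.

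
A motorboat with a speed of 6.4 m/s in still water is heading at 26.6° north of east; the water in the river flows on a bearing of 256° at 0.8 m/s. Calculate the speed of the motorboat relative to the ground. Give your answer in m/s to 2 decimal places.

5.62 m/s

Taking east as x and north as y: velocity relative to the water = (5.723, 2.866) m/s; the water relative to ground = (-0.776, -0.194) m/s.
Velocity relative to ground = (5.723, 2.866) + (-0.776, -0.194) = (4.946, 2.672) m/s.
Speed = |(4.946, 2.672)| = 5.622 m/s.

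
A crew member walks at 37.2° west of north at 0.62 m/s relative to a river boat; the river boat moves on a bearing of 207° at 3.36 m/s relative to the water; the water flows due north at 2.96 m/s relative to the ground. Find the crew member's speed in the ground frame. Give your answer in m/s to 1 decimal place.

In east/north components (m/s): crew member relative to river boat = (-0.375, 0.494); river boat relative to water = (-1.525, -2.994); water relative to ground = (0.000, 2.960).
Sum = (-1.900, 0.460) m/s.
Speed = |(-1.900, 0.460)| = 1.955 m/s.

2.0 m/s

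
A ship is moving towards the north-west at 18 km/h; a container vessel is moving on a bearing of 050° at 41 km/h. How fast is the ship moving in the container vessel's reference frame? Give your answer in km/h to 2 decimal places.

Taking east as x and north as y: ship velocity = (-12.728, 12.728) km/h; container vessel velocity = (31.408, 26.354) km/h.
Velocity of ship relative to container vessel = (-12.728, 12.728) − (31.408, 26.354) = (-44.136, -13.626) km/h.
Magnitude = |(-44.136, -13.626)| = 46.191 km/h.

46.19 km/h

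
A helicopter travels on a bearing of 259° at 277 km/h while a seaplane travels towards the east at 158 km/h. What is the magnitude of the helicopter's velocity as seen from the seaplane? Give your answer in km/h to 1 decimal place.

433.1 km/h

Taking east as x and north as y: helicopter velocity = (-271.911, -52.854) km/h; seaplane velocity = (158.000, 0.000) km/h.
Velocity of helicopter relative to seaplane = (-271.911, -52.854) − (158.000, 0.000) = (-429.911, -52.854) km/h.
Magnitude = |(-429.911, -52.854)| = 433.148 km/h.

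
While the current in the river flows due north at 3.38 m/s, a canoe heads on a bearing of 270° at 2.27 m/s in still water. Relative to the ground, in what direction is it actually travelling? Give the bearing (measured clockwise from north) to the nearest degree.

Taking east as x and north as y: velocity relative to the water = (-2.270, 0.000) m/s; the water relative to ground = (0.000, 3.380) m/s.
Velocity relative to ground = (-2.270, 0.000) + (0.000, 3.380) = (-2.270, 3.380) m/s.
Bearing = atan2(-2.27, 3.38) = 326.11° clockwise from north.

326°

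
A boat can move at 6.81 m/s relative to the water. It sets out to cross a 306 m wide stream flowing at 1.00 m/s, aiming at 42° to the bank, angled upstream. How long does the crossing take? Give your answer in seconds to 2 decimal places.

67.15 s

The component of the boat's velocity perpendicular to the bank is 6.81 × sin 42° = 4.557 m/s.
The current is parallel to the bank, so it does not affect the crossing time.
Time = 306 / 4.557 = 67.153 s.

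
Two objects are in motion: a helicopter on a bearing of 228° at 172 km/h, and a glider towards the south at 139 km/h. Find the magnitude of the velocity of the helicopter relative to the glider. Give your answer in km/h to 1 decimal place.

Taking east as x and north as y: helicopter velocity = (-127.821, -115.090) km/h; glider velocity = (0.000, -139.000) km/h.
Velocity of helicopter relative to glider = (-127.821, -115.090) − (0.000, -139.000) = (-127.821, 23.910) km/h.
Magnitude = |(-127.821, 23.910)| = 130.038 km/h.

130.0 km/h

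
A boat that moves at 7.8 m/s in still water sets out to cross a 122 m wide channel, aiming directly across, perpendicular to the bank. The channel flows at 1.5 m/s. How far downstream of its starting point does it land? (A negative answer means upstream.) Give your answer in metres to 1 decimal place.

Perpendicular speed = 7.800 m/s; crossing time = 122 / 7.800 = 15.641 s.
Net downstream speed = 1.500 m/s.
Drift = 1.500 × 15.641 = 23.462 m (downstream).

23.5 m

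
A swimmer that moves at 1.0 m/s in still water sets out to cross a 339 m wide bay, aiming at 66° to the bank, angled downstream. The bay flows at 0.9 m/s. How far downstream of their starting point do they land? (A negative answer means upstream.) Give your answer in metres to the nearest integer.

Perpendicular speed = 0.914 m/s; crossing time = 339 / 0.914 = 371.082 s.
Net downstream speed = 1.307 m/s.
Drift = 1.307 × 371.082 = 484.906 m (downstream).

485 m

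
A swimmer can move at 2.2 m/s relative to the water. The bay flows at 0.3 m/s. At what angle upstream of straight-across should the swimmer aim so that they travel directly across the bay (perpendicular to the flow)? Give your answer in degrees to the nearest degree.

8°

To cancel the current, the upstream component of the swimmer's velocity must equal the flow: 2.2 sin θ = 0.3.
sin θ = 0.3 / 2.2 = 0.1364.
θ = arcsin(0.1364) = 7.837°.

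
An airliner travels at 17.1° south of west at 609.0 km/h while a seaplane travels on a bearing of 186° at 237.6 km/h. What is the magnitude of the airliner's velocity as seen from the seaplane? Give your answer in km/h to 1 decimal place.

560.2 km/h

Taking east as x and north as y: airliner velocity = (-582.078, -179.071) km/h; seaplane velocity = (-24.836, -236.298) km/h.
Velocity of airliner relative to seaplane = (-582.078, -179.071) − (-24.836, -236.298) = (-557.242, 57.228) km/h.
Magnitude = |(-557.242, 57.228)| = 560.173 km/h.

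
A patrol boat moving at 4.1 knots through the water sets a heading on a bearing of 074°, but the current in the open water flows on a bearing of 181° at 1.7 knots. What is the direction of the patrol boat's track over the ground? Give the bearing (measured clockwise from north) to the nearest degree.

098°

Taking east as x and north as y: velocity relative to the water = (3.941, 1.130) knots; the water relative to ground = (-0.030, -1.700) knots.
Velocity relative to ground = (3.941, 1.130) + (-0.030, -1.700) = (3.912, -0.570) knots.
Bearing = atan2(3.91, -0.57) = 98.29° clockwise from north.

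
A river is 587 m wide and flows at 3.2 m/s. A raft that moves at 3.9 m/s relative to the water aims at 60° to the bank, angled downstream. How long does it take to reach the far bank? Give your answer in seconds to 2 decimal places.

The component of the raft's velocity perpendicular to the bank is 3.9 × sin 60° = 3.377 m/s.
The flow acts along the bank and has no component across it.
Time = 587 / 3.377 = 173.797 s.

173.80 s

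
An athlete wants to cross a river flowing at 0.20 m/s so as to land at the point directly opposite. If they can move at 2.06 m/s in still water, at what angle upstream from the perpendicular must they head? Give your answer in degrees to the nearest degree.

To cancel the current, the upstream component of the athlete's velocity must equal the flow: 2.06 sin θ = 0.20.
sin θ = 0.20 / 2.06 = 0.0971.
θ = arcsin(0.0971) = 5.571°.

6°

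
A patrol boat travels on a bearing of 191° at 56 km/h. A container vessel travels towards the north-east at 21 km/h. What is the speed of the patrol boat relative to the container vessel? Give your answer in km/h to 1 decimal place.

Taking east as x and north as y: patrol boat velocity = (-10.685, -54.971) km/h; container vessel velocity = (14.849, 14.849) km/h.
Velocity of patrol boat relative to container vessel = (-10.685, -54.971) − (14.849, 14.849) = (-25.535, -69.820) km/h.
Magnitude = |(-25.535, -69.820)| = 74.343 km/h.

74.3 km/h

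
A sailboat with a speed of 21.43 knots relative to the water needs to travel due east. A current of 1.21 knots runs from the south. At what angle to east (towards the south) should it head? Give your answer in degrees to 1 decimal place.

The current pushes perpendicular to the desired track; the heading must have a component into the current equal to 1.21 knots: 21.43 sin θ = 1.21.
sin θ = 0.0565, so θ = 3.237°.

3.2°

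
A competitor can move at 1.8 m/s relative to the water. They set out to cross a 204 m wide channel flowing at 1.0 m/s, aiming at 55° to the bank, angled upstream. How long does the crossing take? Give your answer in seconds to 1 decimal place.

138.4 s

The component of the competitor's velocity perpendicular to the bank is 1.8 × sin 55° = 1.474 m/s.
Only the cross-stream component determines the crossing time; the current contributes nothing perpendicular to the bank.
Time = 204 / 1.474 = 138.354 s.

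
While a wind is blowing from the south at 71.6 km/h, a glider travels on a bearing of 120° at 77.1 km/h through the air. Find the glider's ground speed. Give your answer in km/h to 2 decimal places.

74.50 km/h

Taking east as x and north as y: velocity relative to the air = (66.771, -38.550) km/h; the air relative to ground = (0.000, 71.600) km/h.
Velocity relative to ground = (66.771, -38.550) + (0.000, 71.600) = (66.771, 33.050) km/h.
Speed = |(66.771, 33.050)| = 74.502 km/h.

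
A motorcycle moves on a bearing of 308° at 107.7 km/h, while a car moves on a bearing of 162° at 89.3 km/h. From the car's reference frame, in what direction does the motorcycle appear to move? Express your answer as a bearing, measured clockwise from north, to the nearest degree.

Taking east as x and north as y: motorcycle velocity = (-84.869, 66.307) km/h; car velocity = (27.595, -84.929) km/h.
Velocity of motorcycle relative to car = (-84.869, 66.307) − (27.595, -84.929) = (-112.464, 151.236) km/h.
Bearing = atan2(-112.46, 151.24) = 323.36° clockwise from north.

323°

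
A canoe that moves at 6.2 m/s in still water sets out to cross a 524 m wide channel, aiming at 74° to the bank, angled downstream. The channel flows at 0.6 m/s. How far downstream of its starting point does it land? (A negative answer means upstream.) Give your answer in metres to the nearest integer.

203 m

Perpendicular speed = 5.960 m/s; crossing time = 524 / 5.960 = 87.922 s.
Net downstream speed = 2.309 m/s.
Drift = 2.309 × 87.922 = 203.008 m (downstream).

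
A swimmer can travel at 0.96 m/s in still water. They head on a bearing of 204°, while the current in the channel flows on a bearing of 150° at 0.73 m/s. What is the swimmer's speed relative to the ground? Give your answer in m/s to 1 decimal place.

Taking east as x and north as y: velocity relative to the water = (-0.390, -0.877) m/s; the water relative to ground = (0.365, -0.632) m/s.
Velocity relative to ground = (-0.390, -0.877) + (0.365, -0.632) = (-0.025, -1.509) m/s.
Speed = |(-0.025, -1.509)| = 1.509 m/s.

1.5 m/s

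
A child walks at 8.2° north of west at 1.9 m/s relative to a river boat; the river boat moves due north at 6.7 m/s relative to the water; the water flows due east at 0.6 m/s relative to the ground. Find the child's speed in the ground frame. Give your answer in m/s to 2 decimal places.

In east/north components (m/s): child relative to river boat = (-1.881, 0.271); river boat relative to water = (0.000, 6.700); water relative to ground = (0.600, 0.000).
Sum = (-1.281, 6.971) m/s.
Speed = |(-1.281, 6.971)| = 7.088 m/s.

7.09 m/s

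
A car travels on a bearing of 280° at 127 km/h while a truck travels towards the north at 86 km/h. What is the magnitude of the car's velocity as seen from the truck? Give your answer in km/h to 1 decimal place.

140.5 km/h

Taking east as x and north as y: car velocity = (-125.071, 22.053) km/h; truck velocity = (0.000, 86.000) km/h.
Velocity of car relative to truck = (-125.071, 22.053) − (0.000, 86.000) = (-125.071, -63.947) km/h.
Magnitude = |(-125.071, -63.947)| = 140.470 km/h.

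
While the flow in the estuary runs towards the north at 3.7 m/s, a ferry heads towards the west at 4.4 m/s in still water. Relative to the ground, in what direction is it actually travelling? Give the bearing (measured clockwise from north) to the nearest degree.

Taking east as x and north as y: velocity relative to the water = (-4.400, 0.000) m/s; the water relative to ground = (0.000, 3.700) m/s.
Velocity relative to ground = (-4.400, 0.000) + (0.000, 3.700) = (-4.400, 3.700) m/s.
Bearing = atan2(-4.40, 3.70) = 310.06° clockwise from north.

310°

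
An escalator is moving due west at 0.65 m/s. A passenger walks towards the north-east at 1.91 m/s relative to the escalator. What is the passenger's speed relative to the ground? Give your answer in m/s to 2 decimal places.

1.52 m/s

Taking east as x and north as y: escalator velocity = (-0.650, 0.000) m/s; passenger velocity relative to escalator = (1.351, 1.351) m/s.
Velocity relative to ground = (-0.650, 0.000) + (1.351, 1.351) = (0.701, 1.351) m/s.
Speed = |(0.701, 1.351)| = 1.521 m/s.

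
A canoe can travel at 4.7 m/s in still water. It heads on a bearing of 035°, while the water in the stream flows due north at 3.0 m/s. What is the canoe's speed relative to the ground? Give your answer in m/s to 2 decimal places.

Taking east as x and north as y: velocity relative to the water = (2.696, 3.850) m/s; the water relative to ground = (0.000, 3.000) m/s.
Velocity relative to ground = (2.696, 3.850) + (0.000, 3.000) = (2.696, 6.850) m/s.
Speed = |(2.696, 6.850)| = 7.361 m/s.

7.36 m/s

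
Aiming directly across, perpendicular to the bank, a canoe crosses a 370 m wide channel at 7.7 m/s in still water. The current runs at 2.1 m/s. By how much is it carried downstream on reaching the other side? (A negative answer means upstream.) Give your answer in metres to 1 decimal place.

100.9 m

Perpendicular speed = 7.700 m/s; crossing time = 370 / 7.700 = 48.052 s.
Net downstream speed = 2.100 m/s.
Drift = 2.100 × 48.052 = 100.909 m (downstream).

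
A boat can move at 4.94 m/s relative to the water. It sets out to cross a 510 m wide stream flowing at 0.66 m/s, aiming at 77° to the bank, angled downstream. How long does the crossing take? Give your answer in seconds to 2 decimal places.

105.95 s

The component of the boat's velocity perpendicular to the bank is 4.94 × sin 77° = 4.813 m/s.
The current is parallel to the bank, so it does not affect the crossing time.
Time = 510 / 4.813 = 105.954 s.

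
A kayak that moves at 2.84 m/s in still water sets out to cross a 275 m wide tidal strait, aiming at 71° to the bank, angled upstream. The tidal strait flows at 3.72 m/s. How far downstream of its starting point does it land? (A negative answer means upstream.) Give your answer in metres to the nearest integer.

Perpendicular speed = 2.685 m/s; crossing time = 275 / 2.685 = 102.410 s.
Net downstream speed = 2.795 m/s.
Drift = 2.795 × 102.410 = 286.277 m (downstream).

286 m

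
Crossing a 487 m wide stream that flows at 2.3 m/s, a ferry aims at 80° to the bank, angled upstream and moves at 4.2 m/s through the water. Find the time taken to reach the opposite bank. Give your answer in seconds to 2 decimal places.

The component of the ferry's velocity perpendicular to the bank is 4.2 × sin 80° = 4.136 m/s.
The flow acts along the bank and has no component across it.
Time = 487 / 4.136 = 117.741 s.

117.74 s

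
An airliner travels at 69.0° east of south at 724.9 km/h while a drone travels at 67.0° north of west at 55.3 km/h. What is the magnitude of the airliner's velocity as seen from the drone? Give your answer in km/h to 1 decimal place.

Taking east as x and north as y: airliner velocity = (676.752, -259.781) km/h; drone velocity = (-21.607, 50.904) km/h.
Velocity of airliner relative to drone = (676.752, -259.781) − (-21.607, 50.904) = (698.360, -310.685) km/h.
Magnitude = |(698.360, -310.685)| = 764.350 km/h.

764.4 km/h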